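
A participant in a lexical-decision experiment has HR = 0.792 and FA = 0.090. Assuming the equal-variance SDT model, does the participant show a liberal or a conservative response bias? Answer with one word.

z(H) = 0.813, z(FA) = -1.341
c = −½·(z(H) + z(FA)) = 0.264
c > 0 → conservative criterion (biased toward responding “no”).

conservative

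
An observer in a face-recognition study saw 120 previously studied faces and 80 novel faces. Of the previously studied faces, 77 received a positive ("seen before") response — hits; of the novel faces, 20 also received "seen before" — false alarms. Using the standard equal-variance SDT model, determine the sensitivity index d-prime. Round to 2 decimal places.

H = 77/120 = 0.6417
FA = 20/80 = 0.2500
z(H) = z(0.6417) = 0.363
z(FA) = z(0.2500) = -0.674
d' = z(H) − z(FA) = 0.363 − (-0.674) = 1.037

d-prime = 1.04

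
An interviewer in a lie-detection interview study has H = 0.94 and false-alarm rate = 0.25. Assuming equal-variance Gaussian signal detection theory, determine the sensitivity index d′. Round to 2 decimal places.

z(H) = z(0.94) = 1.5548
z(FA) = z(0.25) = -0.6745
d' = z(H) − z(FA) = 1.5548 − (-0.6745) = 2.2293

d′ = 2.23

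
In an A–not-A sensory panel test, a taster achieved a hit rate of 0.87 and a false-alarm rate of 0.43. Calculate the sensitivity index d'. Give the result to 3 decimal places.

d' = 1.303

z(H) = z(0.87) = 1.1264
z(FA) = z(0.43) = -0.1764
d' = z(H) − z(FA) = 1.1264 − (-0.1764) = 1.3028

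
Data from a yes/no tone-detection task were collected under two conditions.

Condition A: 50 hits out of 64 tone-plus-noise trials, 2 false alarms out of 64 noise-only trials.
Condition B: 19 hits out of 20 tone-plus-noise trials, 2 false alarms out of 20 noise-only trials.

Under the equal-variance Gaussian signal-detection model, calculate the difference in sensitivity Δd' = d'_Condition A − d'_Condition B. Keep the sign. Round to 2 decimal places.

Δd' = -0.29

Condition A: z(0.7812) = 0.776, z(0.0312) = -1.863, d' = 2.639
Condition B: z(0.9500) = 1.645, z(0.1000) = -1.282, d' = 2.927
Δd' = d'_Condition A − d'_Condition B = 2.639 − 2.927 = -0.288
Condition B has the higher sensitivity.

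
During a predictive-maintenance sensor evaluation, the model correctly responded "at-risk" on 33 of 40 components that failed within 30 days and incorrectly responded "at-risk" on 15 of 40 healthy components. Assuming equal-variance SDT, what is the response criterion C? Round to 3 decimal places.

C = -0.308

H = 33/40 = 0.8250
FA = 15/40 = 0.3750
Φ⁻¹(H) = Φ⁻¹(0.8250) = 0.9346
Φ⁻¹(FA) = Φ⁻¹(0.3750) = -0.3186
c = −½·[z(H) + z(FA)] = −0.5 × (0.9346 + (-0.3186)) = -0.3080
c < 0: the model has a liberal response bias.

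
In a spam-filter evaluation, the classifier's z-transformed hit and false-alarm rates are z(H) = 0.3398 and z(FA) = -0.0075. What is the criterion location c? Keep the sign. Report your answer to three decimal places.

c = −½·[z(H) + z(FA)] = −½·(0.3398 + (-0.0075)) = -0.16615
c < 0: the classifier has a liberal response bias.

c = -0.166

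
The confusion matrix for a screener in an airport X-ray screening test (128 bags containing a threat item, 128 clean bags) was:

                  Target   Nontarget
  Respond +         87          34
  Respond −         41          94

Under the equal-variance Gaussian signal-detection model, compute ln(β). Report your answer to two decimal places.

ln β = 0.09

H = 87/128 = 0.6797
FA = 34/128 = 0.2656
z(H) = z(0.6797) = 0.467
z(FA) = z(0.2656) = -0.626
ln β = −½·[z(H)² − z(FA)²] = −0.5 × (0.218 − 0.392) = 0.087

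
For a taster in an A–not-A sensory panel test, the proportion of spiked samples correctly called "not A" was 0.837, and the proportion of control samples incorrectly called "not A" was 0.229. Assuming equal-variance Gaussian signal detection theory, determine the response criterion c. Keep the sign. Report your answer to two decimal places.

z(H) = z(0.837) = 0.982
z(FA) = z(0.229) = -0.742
c = −½·[z(H) + z(FA)] = −0.5 × (0.982 + (-0.742)) = -0.120

c = -0.12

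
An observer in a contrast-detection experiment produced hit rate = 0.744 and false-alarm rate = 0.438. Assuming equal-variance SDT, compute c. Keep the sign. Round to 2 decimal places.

z(H) = z(0.744) = 0.6557
z(FA) = z(0.438) = -0.1560
c = −½·[z(H) + z(FA)] = −0.5 × (0.6557 + (-0.1560)) = -0.24985
c < 0: the observer has a liberal response bias.

c = -0.25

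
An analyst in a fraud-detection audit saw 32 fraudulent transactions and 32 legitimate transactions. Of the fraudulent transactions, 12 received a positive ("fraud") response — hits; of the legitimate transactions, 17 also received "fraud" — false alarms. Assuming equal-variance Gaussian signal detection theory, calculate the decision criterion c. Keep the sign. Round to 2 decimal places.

H = 12/32 = 0.3750
FA = 17/32 = 0.5312
z(H) = z(0.3750) = -0.3186
z(FA) = z(0.5312) = 0.0783
c = −½·[z(H) + z(FA)] = −0.5 × (-0.3186 + 0.0783) = 0.12015
c > 0: the analyst has a conservative response bias.

c = 0.12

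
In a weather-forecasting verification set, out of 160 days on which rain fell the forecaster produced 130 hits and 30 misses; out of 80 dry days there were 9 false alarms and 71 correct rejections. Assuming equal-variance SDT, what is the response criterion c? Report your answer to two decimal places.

H = 130/160 = 0.8125
FA = 9/80 = 0.1125
Φ⁻¹(H) = Φ⁻¹(0.8125) = 0.8871
Φ⁻¹(FA) = Φ⁻¹(0.1125) = -1.2133
c = −½·[z(H) + z(FA)] = −0.5 × (0.8871 + (-1.2133)) = 0.1631
c > 0: the forecaster has a conservative response bias.

c = 0.16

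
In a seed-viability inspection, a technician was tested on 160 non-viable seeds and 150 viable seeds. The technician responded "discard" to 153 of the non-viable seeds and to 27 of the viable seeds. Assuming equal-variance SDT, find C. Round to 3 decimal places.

C = -0.397

H = 153/160 = 0.9563
FA = 27/150 = 0.1800
z(H) = z(0.9563) = 1.7093
z(FA) = z(0.1800) = -0.9154
c = −½·[z(H) + z(FA)] = −0.5 × (1.7093 + (-0.9154)) = -0.39695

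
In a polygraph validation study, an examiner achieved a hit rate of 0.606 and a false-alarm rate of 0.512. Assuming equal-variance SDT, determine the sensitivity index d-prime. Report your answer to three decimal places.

d-prime = 0.239

Φ⁻¹(H) = Φ⁻¹(0.606) = 0.2689
Φ⁻¹(FA) = Φ⁻¹(0.512) = 0.0301
d' = z(H) − z(FA) = 0.2689 − 0.0301 = 0.2388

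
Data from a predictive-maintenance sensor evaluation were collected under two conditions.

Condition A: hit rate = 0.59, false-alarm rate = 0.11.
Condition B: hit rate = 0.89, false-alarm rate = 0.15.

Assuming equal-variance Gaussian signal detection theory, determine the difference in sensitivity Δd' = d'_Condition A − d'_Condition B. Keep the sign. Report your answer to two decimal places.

Condition A: z(0.59) = 0.228, z(0.11) = -1.227, d' = 1.455
Condition B: z(0.89) = 1.227, z(0.15) = -1.036, d' = 2.263
Δd' = d'_Condition A − d'_Condition B = 1.455 − 2.263 = -0.808
Condition B has the higher sensitivity.

Δd' = -0.81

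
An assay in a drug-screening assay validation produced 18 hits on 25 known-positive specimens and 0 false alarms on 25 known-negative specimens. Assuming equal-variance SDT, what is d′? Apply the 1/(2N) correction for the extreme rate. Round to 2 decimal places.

d′ = 2.64

The false-alarm rate is 0/25 = 0, so apply the 1/(2N) correction: FA → 1/(2·25) = 0.02000.
z(H) = z(0.72000) = 0.583
z(FA) = z(0.02000) = -2.054
d' = 0.583 − (-2.054) = 2.637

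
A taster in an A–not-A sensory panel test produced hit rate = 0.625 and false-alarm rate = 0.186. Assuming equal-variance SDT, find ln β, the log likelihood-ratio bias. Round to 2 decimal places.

ln β = 0.35

z(H) = 0.319
z(FA) = -0.893
ln β = −½·[z(H)² − z(FA)²] = −0.5 × (0.102 − 0.797) = 0.3475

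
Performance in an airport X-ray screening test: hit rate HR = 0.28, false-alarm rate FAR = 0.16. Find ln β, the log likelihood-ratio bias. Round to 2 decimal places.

ln β = 0.32

z(0.28) = -0.583, z(0.16) = -0.994
ln β = −½·[z(H)² − z(FA)²] = −0.5 × (0.340 − 0.988) = 0.324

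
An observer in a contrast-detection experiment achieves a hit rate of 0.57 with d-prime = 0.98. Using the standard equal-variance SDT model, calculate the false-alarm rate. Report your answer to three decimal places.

false-alarm rate = 0.211

z(hit rate) = z(0.57) = 0.1764
z(FA) = z(H) − d' = 0.1764 − 0.98 = -0.8036
false-alarm rate = Φ(-0.8036) = 0.2108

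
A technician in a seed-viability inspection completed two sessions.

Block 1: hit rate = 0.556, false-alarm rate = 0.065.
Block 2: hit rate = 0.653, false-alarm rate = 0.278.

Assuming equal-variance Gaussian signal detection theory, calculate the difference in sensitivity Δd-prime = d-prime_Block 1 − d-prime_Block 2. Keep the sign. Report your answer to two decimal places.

Block 1: z(0.556) = 0.141, z(0.065) = -1.514, d' = 1.655
Block 2: z(0.653) = 0.393, z(0.278) = -0.589, d' = 0.982
Δd' = d'_Block 1 − d'_Block 2 = 1.655 − 0.982 = 0.673
Block 1 has the higher sensitivity.

Δd-prime = 0.67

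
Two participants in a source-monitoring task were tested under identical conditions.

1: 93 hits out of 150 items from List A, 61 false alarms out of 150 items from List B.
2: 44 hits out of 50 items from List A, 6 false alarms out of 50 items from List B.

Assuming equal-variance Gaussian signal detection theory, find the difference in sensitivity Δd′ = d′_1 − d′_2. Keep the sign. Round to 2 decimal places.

Δd′ = -1.81

1: z(0.6200) = 0.305, z(0.4067) = -0.236, d' = 0.541
2: z(0.8800) = 1.175, z(0.1200) = -1.175, d' = 2.350
Δd' = d'_1 − d'_2 = 0.541 − 2.350 = -1.809
2 has the higher sensitivity.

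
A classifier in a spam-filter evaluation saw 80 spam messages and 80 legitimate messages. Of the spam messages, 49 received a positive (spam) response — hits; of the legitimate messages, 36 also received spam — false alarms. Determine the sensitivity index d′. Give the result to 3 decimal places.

H = 49/80 = 0.6125
FA = 36/80 = 0.4500
Φ⁻¹(H) = Φ⁻¹(0.6125) = 0.2858
Φ⁻¹(FA) = Φ⁻¹(0.4500) = -0.1257
d' = z(H) − z(FA) = 0.2858 − (-0.1257) = 0.4115

d′ = 0.412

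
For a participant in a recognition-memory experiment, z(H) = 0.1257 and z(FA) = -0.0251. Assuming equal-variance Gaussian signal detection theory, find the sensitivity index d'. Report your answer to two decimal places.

d' = 0.15

d' = z(H) − z(FA) = 0.1257 − (-0.0251) = 0.1508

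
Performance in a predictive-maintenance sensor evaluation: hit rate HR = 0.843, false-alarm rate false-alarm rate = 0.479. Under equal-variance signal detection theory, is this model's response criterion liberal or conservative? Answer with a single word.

liberal

z(H) = 1.007, z(FA) = -0.053
c = −½·(z(H) + z(FA)) = -0.477
c < 0 → liberal criterion (biased toward responding “yes”).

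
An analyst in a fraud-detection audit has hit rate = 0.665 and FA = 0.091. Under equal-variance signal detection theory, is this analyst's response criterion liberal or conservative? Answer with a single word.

conservative

z(H) = 0.426, z(FA) = -1.335
c = −½·(z(H) + z(FA)) = 0.4545
c > 0 → conservative criterion (biased toward responding “no”).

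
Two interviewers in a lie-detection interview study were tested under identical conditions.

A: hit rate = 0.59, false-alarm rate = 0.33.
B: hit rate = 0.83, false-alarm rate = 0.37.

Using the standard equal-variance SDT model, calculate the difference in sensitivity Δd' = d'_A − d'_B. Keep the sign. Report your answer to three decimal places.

A: z(0.59) = 0.2275, z(0.33) = -0.4399, d' = 0.6674
B: z(0.83) = 0.9542, z(0.37) = -0.3319, d' = 1.2861
Δd' = d'_A − d'_B = 0.6674 − 1.2861 = -0.6187
B has the higher sensitivity.

Δd' = -0.619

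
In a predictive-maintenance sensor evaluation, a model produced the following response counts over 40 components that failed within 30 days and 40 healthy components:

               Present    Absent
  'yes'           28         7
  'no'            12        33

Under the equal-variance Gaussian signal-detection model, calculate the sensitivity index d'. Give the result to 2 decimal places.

H = 28/40 = 0.7000
FA = 7/40 = 0.1750
z(H) = z(0.7000) = 0.5244
z(FA) = z(0.1750) = -0.9346
d' = z(H) − z(FA) = 0.5244 − (-0.9346) = 1.4590

d' = 1.46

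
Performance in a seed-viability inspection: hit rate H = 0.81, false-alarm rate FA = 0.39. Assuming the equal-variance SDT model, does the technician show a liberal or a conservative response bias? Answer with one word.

z(H) = 0.878, z(FA) = -0.279
c = −½·(z(H) + z(FA)) = -0.2995
c < 0 → liberal criterion (biased toward responding “yes”).

liberal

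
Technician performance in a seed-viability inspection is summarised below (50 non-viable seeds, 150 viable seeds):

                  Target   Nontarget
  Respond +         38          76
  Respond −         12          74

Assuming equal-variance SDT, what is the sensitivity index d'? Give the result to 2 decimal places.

d' = 0.69

H = 38/50 = 0.7600
FA = 76/150 = 0.5067
z(H) = z(0.7600) = 0.7063
z(FA) = z(0.5067) = 0.0168
d' = z(H) − z(FA) = 0.7063 − 0.0168 = 0.6895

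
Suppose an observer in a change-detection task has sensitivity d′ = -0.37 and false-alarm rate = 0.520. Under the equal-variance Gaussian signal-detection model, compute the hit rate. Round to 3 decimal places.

z(false-alarm rate) = z(0.520) = 0.0502
z(H) = z(FA) + d' = 0.0502 + (-0.37) = -0.3198
hit rate = Φ(-0.3198) = 0.3746

hit rate = 0.375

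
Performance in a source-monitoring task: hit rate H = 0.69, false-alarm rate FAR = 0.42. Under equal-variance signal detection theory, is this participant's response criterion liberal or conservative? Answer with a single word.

liberal

z(H) = 0.496, z(FA) = -0.202
c = −½·(z(H) + z(FA)) = -0.147
c < 0 → liberal criterion (biased toward responding “yes”).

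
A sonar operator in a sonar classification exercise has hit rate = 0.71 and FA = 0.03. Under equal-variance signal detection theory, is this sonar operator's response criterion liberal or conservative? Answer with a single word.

z(H) = 0.553, z(FA) = -1.881
c = −½·(z(H) + z(FA)) = 0.664
c > 0 → conservative criterion (biased toward responding “no”).

conservative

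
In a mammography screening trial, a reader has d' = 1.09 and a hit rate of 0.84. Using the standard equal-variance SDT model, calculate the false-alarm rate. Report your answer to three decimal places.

z(hit rate) = z(0.84) = 0.9945
z(FA) = z(H) − d' = 0.9945 − 1.09 = -0.0955
false-alarm rate = Φ(-0.0955) = 0.4620

false-alarm rate = 0.462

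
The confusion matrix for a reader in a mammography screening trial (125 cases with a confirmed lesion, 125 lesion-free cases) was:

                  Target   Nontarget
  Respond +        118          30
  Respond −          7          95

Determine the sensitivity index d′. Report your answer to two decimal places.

d′ = 2.30

H = 118/125 = 0.9440
FA = 30/125 = 0.2400
z(H) = z(0.9440) = 1.5893
z(FA) = z(0.2400) = -0.7063
d' = z(H) − z(FA) = 1.5893 − (-0.7063) = 2.2956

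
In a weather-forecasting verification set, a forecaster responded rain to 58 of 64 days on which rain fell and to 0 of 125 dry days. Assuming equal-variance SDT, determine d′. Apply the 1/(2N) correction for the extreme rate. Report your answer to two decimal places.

The false-alarm rate is 0/125 = 0, so apply the 1/(2N) correction: FA → 1/(2·125) = 0.00400.
z(H) = z(0.90625) = 1.318
z(FA) = z(0.00400) = -2.652
d' = 1.318 − (-2.652) = 3.970

d′ = 3.97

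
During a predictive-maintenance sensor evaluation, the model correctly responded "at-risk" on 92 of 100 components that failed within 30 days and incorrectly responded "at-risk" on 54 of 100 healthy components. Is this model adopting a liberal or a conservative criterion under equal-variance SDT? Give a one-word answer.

z(H) = 1.405, z(FA) = 0.100
c = −½·(z(H) + z(FA)) = -0.7525
c < 0 → liberal criterion (biased toward responding “yes”).

liberal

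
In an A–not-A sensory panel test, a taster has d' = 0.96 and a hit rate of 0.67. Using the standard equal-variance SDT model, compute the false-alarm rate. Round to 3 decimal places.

false-alarm rate = 0.302

z(hit rate) = z(0.67) = 0.4399
z(FA) = z(H) − d' = 0.4399 − 0.96 = -0.5201
false-alarm rate = Φ(-0.5201) = 0.3015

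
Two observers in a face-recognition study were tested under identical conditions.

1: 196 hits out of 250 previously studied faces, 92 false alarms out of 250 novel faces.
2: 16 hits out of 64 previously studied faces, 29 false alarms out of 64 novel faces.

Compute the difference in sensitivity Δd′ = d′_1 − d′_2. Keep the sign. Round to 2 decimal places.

1: z(0.7840) = 0.786, z(0.3680) = -0.337, d' = 1.123
2: z(0.2500) = -0.674, z(0.4531) = -0.118, d' = -0.556
Δd' = d'_1 − d'_2 = 1.123 − (-0.556) = 1.679
1 has the higher sensitivity.

Δd′ = 1.68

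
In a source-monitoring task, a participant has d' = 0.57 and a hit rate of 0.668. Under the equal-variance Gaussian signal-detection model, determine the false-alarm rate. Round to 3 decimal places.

z(hit rate) = z(0.668) = 0.4344
z(FA) = z(H) − d' = 0.4344 − 0.57 = -0.1356
false-alarm rate = Φ(-0.1356) = 0.4461

false-alarm rate = 0.446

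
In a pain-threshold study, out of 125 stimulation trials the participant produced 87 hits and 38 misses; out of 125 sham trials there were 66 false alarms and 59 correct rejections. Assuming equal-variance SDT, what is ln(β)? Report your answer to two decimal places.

H = 87/125 = 0.6960
FA = 66/125 = 0.5280
z(H) = 0.513
z(FA) = 0.070
ln β = −½·[z(H)² − z(FA)²] = −0.5 × (0.263 − 0.005) = -0.129

ln β = -0.13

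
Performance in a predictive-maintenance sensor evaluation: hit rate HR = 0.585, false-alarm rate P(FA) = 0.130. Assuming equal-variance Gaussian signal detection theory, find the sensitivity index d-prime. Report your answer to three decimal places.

Φ⁻¹(H) = Φ⁻¹(0.585) = 0.2147
Φ⁻¹(FA) = Φ⁻¹(0.130) = -1.1264
d' = z(H) − z(FA) = 0.2147 − (-1.1264) = 1.3411

d-prime = 1.341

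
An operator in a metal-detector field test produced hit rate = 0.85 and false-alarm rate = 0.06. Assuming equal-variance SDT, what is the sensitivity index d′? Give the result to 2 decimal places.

d′ = 2.59

z(0.85) = 1.0364, z(0.06) = -1.5548
d' = z(H) − z(FA) = 1.0364 − (-1.5548) = 2.5912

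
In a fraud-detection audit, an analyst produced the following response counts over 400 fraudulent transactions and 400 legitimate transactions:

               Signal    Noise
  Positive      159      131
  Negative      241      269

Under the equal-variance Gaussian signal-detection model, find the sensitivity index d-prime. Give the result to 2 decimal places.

H = 159/400 = 0.3975
FA = 131/400 = 0.3275
z(0.3975) = -0.260, z(0.3275) = -0.447
d' = z(H) − z(FA) = -0.260 − (-0.447) = 0.187

d-prime = 0.19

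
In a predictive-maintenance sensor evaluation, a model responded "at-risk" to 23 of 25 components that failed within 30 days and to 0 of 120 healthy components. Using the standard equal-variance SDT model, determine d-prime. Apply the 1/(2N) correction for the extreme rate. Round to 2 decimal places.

The false-alarm rate is 0/120 = 0, so apply the 1/(2N) correction: FA → 1/(2·120) = 0.00417.
z(H) = z(0.92000) = 1.405
z(FA) = z(0.00417) = -2.638
d' = 1.405 − (-2.638) = 4.043

d-prime = 4.04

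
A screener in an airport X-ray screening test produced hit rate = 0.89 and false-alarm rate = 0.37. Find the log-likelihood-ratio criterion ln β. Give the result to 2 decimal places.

Φ⁻¹(H) = 1.227
Φ⁻¹(FA) = -0.332
ln β = −½·[z(H)² − z(FA)²] = −0.5 × (1.506 − 0.110) = -0.698

ln β = -0.70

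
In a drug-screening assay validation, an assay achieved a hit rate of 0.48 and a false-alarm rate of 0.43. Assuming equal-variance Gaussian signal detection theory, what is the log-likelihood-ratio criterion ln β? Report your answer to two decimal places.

ln β = 0.01

z(H) = -0.050
z(FA) = -0.176
ln β = −½·[z(H)² − z(FA)²] = −0.5 × (0.003 − 0.031) = 0.014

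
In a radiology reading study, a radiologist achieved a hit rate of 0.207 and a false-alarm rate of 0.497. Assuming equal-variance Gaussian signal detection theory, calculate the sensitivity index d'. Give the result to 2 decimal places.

d' = -0.81

Φ⁻¹(H) = Φ⁻¹(0.207) = -0.817
Φ⁻¹(FA) = Φ⁻¹(0.497) = -0.008
d' = z(H) − z(FA) = -0.817 − (-0.008) = -0.809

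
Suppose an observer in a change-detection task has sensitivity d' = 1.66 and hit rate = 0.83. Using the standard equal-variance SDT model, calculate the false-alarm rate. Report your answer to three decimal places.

false-alarm rate = 0.240

z(hit rate) = z(0.83) = 0.9542
z(FA) = z(H) − d' = 0.9542 − 1.66 = -0.7058
false-alarm rate = Φ(-0.7058) = 0.2402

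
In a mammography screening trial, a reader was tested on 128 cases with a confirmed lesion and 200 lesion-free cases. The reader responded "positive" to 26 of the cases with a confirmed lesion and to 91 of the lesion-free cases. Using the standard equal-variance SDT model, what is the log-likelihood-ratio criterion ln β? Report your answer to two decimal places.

ln β = -0.34

H = 26/128 = 0.2031
FA = 91/200 = 0.4550
Φ⁻¹(0.2031) = -0.831, Φ⁻¹(0.4550) = -0.113
ln β = −½·[z(H)² − z(FA)²] = −0.5 × (0.691 − 0.013) = -0.339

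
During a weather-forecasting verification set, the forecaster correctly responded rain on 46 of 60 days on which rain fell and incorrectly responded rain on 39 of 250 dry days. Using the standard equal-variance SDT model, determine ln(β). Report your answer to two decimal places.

ln β = 0.25

H = 46/60 = 0.7667
FA = 39/250 = 0.1560
z(H) = 0.728
z(FA) = -1.011
ln β = −½·[z(H)² − z(FA)²] = −0.5 × (0.530 − 1.022) = 0.246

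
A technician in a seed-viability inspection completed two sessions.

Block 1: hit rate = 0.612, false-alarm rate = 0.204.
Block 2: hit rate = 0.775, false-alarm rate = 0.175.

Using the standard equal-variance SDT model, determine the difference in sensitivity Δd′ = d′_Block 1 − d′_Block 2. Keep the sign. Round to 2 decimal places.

Block 1: z(0.612) = 0.285, z(0.204) = -0.827, d' = 1.112
Block 2: z(0.775) = 0.755, z(0.175) = -0.935, d' = 1.690
Δd' = d'_Block 1 − d'_Block 2 = 1.112 − 1.690 = -0.578
Block 2 has the higher sensitivity.

Δd′ = -0.58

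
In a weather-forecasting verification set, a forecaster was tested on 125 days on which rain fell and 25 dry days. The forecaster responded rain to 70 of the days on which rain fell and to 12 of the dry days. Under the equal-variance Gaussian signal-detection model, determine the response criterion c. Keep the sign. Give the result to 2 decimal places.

c = -0.05

H = 70/125 = 0.5600
FA = 12/25 = 0.4800
Φ⁻¹(H) = Φ⁻¹(0.5600) = 0.1510
Φ⁻¹(FA) = Φ⁻¹(0.4800) = -0.0502
c = −½·[z(H) + z(FA)] = −0.5 × (0.1510 + (-0.0502)) = -0.0504
c < 0: the forecaster has a liberal response bias.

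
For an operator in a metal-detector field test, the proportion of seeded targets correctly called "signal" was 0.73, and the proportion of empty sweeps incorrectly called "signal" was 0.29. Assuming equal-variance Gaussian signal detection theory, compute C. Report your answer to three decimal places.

z(0.73) = 0.6128, z(0.29) = -0.5534
c = −½·[z(H) + z(FA)] = −0.5 × (0.6128 + (-0.5534)) = -0.0297

C = -0.030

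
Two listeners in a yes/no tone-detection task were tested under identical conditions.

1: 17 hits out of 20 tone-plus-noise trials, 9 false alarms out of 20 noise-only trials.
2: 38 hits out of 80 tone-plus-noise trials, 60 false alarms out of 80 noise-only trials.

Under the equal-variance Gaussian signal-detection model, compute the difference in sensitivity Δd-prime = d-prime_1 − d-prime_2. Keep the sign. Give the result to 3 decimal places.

1: z(0.8500) = 1.0364, z(0.4500) = -0.1257, d' = 1.1621
2: z(0.4750) = -0.0627, z(0.7500) = 0.6745, d' = -0.7372
Δd' = d'_1 − d'_2 = 1.1621 − (-0.7372) = 1.8993
1 has the higher sensitivity.

Δd-prime = 1.899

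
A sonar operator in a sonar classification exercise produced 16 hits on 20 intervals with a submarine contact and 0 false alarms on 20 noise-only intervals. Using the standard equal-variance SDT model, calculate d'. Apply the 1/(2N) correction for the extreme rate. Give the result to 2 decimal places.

The false-alarm rate is 0/20 = 0, so apply the 1/(2N) correction: FA → 1/(2·20) = 0.02500.
z(H) = z(0.80000) = 0.842
z(FA) = z(0.02500) = -1.960
d' = 0.842 − (-1.960) = 2.802

d' = 2.80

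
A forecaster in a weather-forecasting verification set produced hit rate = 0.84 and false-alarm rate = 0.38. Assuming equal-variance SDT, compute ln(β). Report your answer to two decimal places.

z(H) = z(0.84) = 0.994
z(FA) = z(0.38) = -0.305
ln β = −½·[z(H)² − z(FA)²] = −0.5 × (0.988 − 0.093) = -0.4475

ln β = -0.45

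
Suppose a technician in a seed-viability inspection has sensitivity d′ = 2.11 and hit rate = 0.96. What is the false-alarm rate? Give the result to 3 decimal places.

z(hit rate) = z(0.96) = 1.7507
z(FA) = z(H) − d' = 1.7507 − 2.11 = -0.3593
false-alarm rate = Φ(-0.3593) = 0.3597

false-alarm rate = 0.360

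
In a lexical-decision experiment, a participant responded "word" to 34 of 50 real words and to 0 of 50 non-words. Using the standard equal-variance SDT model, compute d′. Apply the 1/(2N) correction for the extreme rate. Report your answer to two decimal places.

The false-alarm rate is 0/50 = 0, so apply the 1/(2N) correction: FA → 1/(2·50) = 0.01000.
z(H) = z(0.68000) = 0.468
z(FA) = z(0.01000) = -2.326
d' = 0.468 − (-2.326) = 2.794

d′ = 2.79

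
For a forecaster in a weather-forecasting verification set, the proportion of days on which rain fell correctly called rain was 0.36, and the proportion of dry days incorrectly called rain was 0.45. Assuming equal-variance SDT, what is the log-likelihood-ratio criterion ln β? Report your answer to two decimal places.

Φ⁻¹(H) = Φ⁻¹(0.36) = -0.358
Φ⁻¹(FA) = Φ⁻¹(0.45) = -0.126
ln β = −½·[z(H)² − z(FA)²] = −0.5 × (0.128 − 0.016) = -0.056

ln β = -0.06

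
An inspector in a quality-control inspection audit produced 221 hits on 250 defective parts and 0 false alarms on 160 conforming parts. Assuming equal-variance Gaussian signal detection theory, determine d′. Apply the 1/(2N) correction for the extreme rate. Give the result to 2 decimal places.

The false-alarm rate is 0/160 = 0, so apply the 1/(2N) correction: FA → 1/(2·160) = 0.00313.
z(H) = z(0.88400) = 1.195
z(FA) = z(0.00313) = -2.734
d' = 1.195 − (-2.734) = 3.929

d′ = 3.93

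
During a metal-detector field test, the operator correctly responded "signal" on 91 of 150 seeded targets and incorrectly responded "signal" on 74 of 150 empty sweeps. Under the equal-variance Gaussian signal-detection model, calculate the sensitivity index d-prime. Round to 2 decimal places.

H = 91/150 = 0.6067
FA = 74/150 = 0.4933
z(H) = z(0.6067) = 0.2707
z(FA) = z(0.4933) = -0.0168
d' = z(H) − z(FA) = 0.2707 − (-0.0168) = 0.2875

d-prime = 0.29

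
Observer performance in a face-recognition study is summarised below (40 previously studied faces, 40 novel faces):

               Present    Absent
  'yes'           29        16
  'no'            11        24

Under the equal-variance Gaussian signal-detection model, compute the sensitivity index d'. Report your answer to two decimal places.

d' = 0.85

H = 29/40 = 0.7250
FA = 16/40 = 0.4000
z(H) = z(0.7250) = 0.598
z(FA) = z(0.4000) = -0.253
d' = z(H) − z(FA) = 0.598 − (-0.253) = 0.851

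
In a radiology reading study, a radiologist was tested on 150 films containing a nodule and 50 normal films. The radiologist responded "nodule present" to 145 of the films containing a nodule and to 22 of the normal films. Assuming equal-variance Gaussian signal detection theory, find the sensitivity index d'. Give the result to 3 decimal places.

H = 145/150 = 0.9667
FA = 22/50 = 0.4400
z(H) = z(0.9667) = 1.8344
z(FA) = z(0.4400) = -0.1510
d' = z(H) − z(FA) = 1.8344 − (-0.1510) = 1.9854

d' = 1.985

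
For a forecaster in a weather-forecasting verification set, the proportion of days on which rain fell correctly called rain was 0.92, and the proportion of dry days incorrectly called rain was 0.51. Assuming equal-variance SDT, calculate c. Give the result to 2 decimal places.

Φ⁻¹(H) = 1.405
Φ⁻¹(FA) = 0.025
c = −½·[z(H) + z(FA)] = −0.5 × (1.405 + 0.025) = -0.715

c = -0.72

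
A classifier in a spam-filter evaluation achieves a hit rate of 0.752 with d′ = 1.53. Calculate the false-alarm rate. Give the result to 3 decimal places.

z(hit rate) = z(0.752) = 0.6808
z(FA) = z(H) − d' = 0.6808 − 1.53 = -0.8492
false-alarm rate = Φ(-0.8492) = 0.1979

false-alarm rate = 0.198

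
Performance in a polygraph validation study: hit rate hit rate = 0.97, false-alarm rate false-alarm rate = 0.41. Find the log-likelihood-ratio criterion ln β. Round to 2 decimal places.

z(H) = z(0.97) = 1.881
z(FA) = z(0.41) = -0.228
ln β = −½·[z(H)² − z(FA)²] = −0.5 × (3.538 − 0.052) = -1.743

ln β = -1.74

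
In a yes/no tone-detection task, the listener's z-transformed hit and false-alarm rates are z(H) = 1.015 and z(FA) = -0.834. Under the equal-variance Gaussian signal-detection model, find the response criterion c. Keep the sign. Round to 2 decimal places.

c = -0.09

c = −½·[z(H) + z(FA)] = −½·(1.015 + (-0.834)) = -0.0905
c < 0: the listener has a liberal response bias.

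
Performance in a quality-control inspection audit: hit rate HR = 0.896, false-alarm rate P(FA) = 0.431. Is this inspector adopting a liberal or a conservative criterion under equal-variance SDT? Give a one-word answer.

z(H) = 1.259, z(FA) = -0.174
c = −½·(z(H) + z(FA)) = -0.5425
c < 0 → liberal criterion (biased toward responding “yes”).

liberal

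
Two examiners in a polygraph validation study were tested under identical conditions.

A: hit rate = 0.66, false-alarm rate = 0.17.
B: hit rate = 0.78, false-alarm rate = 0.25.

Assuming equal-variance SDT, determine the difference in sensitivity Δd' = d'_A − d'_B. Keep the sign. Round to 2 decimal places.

Δd' = -0.08

A: z(0.66) = 0.412, z(0.17) = -0.954, d' = 1.366
B: z(0.78) = 0.772, z(0.25) = -0.674, d' = 1.446
Δd' = d'_A − d'_B = 1.366 − 1.446 = -0.080
B has the higher sensitivity.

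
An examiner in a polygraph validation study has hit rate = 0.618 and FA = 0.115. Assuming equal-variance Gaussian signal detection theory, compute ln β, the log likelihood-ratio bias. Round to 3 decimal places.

ln β = 0.675

z(H) = 0.3002
z(FA) = -1.2004
ln β = −½·[z(H)² − z(FA)²] = −0.5 × (0.0901 − 1.4410) = 0.67545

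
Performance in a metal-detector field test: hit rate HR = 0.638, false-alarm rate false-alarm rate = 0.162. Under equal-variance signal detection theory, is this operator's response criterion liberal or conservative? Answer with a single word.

conservative

z(H) = 0.353, z(FA) = -0.986
c = −½·(z(H) + z(FA)) = 0.3165
c > 0 → conservative criterion (biased toward responding “no”).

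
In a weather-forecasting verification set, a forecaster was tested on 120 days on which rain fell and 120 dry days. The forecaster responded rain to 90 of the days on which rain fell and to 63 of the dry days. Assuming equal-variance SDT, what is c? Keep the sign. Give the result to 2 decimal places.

H = 90/120 = 0.7500
FA = 63/120 = 0.5250
Φ⁻¹(H) = 0.674
Φ⁻¹(FA) = 0.063
c = −½·[z(H) + z(FA)] = −0.5 × (0.674 + 0.063) = -0.3685
c < 0: the forecaster has a liberal response bias.

c = -0.37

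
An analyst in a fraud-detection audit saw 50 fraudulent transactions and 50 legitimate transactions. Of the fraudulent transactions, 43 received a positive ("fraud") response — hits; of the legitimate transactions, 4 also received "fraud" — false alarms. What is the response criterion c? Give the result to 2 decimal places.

H = 43/50 = 0.8600
FA = 4/50 = 0.0800
z(H) = 1.0803
z(FA) = -1.4051
c = −½·[z(H) + z(FA)] = −0.5 × (1.0803 + (-1.4051)) = 0.1624
c > 0: the analyst has a conservative response bias.

c = 0.16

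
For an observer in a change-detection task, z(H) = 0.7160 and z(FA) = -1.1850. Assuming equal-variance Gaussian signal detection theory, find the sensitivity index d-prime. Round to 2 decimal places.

d-prime = 1.90

d' = z(H) − z(FA) = 0.7160 − (-1.1850) = 1.9010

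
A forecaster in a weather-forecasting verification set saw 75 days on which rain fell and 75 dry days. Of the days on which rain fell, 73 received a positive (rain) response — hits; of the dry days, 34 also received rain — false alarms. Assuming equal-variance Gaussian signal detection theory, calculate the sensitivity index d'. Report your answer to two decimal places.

d' = 2.05

H = 73/75 = 0.9733
FA = 34/75 = 0.4533
Φ⁻¹(H) = Φ⁻¹(0.9733) = 1.9317
Φ⁻¹(FA) = Φ⁻¹(0.4533) = -0.1173
d' = z(H) − z(FA) = 1.9317 − (-0.1173) = 2.0490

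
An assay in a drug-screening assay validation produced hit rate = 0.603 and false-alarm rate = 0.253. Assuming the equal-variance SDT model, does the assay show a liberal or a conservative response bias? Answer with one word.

conservative

z(H) = 0.261, z(FA) = -0.665
c = −½·(z(H) + z(FA)) = 0.202
c > 0 → conservative criterion (biased toward responding “no”).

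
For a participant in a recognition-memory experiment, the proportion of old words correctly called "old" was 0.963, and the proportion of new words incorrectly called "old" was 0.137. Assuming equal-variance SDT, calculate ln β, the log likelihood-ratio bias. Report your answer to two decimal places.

z(H) = 1.787
z(FA) = -1.094
ln β = −½·[z(H)² − z(FA)²] = −0.5 × (3.193 − 1.197) = -0.998

ln β = -1.00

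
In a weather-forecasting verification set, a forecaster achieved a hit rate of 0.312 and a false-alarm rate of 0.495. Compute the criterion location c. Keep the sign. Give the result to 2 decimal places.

z(H) = z(0.312) = -0.4902
z(FA) = z(0.495) = -0.0125
c = −½·[z(H) + z(FA)] = −0.5 × (-0.4902 + (-0.0125)) = 0.25135
c > 0: the forecaster has a conservative response bias.

c = 0.25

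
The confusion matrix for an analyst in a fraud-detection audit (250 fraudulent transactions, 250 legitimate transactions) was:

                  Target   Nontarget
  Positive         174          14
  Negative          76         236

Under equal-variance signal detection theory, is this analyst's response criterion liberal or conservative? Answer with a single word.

conservative

z(H) = 0.513, z(FA) = -1.589
c = −½·(z(H) + z(FA)) = 0.538
c > 0 → conservative criterion (biased toward responding “no”).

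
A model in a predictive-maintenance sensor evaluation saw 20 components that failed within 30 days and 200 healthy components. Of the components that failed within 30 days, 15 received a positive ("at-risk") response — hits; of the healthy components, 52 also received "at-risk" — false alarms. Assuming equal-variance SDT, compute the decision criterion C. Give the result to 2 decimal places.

C = -0.02

H = 15/20 = 0.7500
FA = 52/200 = 0.2600
Φ⁻¹(H) = 0.674
Φ⁻¹(FA) = -0.643
c = −½·[z(H) + z(FA)] = −0.5 × (0.674 + (-0.643)) = -0.0155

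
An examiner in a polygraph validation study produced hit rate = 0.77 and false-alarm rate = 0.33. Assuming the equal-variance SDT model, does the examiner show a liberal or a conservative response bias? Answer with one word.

liberal

z(H) = 0.739, z(FA) = -0.440
c = −½·(z(H) + z(FA)) = -0.1495
c < 0 → liberal criterion (biased toward responding “yes”).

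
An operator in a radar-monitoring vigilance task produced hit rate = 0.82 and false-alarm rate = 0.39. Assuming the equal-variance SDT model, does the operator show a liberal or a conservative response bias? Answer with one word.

z(H) = 0.915, z(FA) = -0.279
c = −½·(z(H) + z(FA)) = -0.318
c < 0 → liberal criterion (biased toward responding “yes”).

liberal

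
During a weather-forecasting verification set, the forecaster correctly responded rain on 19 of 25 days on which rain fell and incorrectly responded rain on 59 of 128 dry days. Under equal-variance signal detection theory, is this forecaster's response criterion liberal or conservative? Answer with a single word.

liberal

z(H) = 0.706, z(FA) = -0.098
c = −½·(z(H) + z(FA)) = -0.304
c < 0 → liberal criterion (biased toward responding “yes”).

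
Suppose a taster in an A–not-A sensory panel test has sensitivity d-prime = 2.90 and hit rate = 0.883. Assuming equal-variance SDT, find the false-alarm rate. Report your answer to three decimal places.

false-alarm rate = 0.044

z(hit rate) = z(0.883) = 1.1901
z(FA) = z(H) − d' = 1.1901 − 2.90 = -1.7099
false-alarm rate = Φ(-1.7099) = 0.0436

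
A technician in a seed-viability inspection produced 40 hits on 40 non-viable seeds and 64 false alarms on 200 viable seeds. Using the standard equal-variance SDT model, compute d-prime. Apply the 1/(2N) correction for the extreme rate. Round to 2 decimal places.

The hit rate is 40/40 = 1, so apply the 1/(2N) correction: H → 1 − 1/(2·40) = 0.98750.
z(H) = z(0.98750) = 2.241
z(FA) = z(0.32000) = -0.468
d' = 2.241 − (-0.468) = 2.709

d-prime = 2.71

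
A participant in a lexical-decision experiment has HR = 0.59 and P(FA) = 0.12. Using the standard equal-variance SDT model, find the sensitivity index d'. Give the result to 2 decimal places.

d' = 1.40

z(H) = 0.2275
z(FA) = -1.1750
d' = z(H) − z(FA) = 0.2275 − (-1.1750) = 1.4025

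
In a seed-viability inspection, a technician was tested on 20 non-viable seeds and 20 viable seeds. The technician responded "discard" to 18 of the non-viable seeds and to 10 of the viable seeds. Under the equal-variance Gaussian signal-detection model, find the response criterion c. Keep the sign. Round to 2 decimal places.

H = 18/20 = 0.9000
FA = 10/20 = 0.5000
Φ⁻¹(H) = Φ⁻¹(0.9000) = 1.2816
Φ⁻¹(FA) = Φ⁻¹(0.5000) = 0.0000
c = −½·[z(H) + z(FA)] = −0.5 × (1.2816 + 0.0000) = -0.6408
c < 0: the technician has a liberal response bias.

c = -0.64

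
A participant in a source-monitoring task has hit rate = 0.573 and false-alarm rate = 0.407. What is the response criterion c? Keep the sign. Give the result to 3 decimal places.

c = 0.026

z(H) = z(0.573) = 0.1840
z(FA) = z(0.407) = -0.2353
c = −½·[z(H) + z(FA)] = −0.5 × (0.1840 + (-0.2353)) = 0.02565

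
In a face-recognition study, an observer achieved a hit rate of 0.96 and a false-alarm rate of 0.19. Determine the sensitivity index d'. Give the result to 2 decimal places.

Φ⁻¹(0.96) = 1.7507, Φ⁻¹(0.19) = -0.8779
d' = z(H) − z(FA) = 1.7507 − (-0.8779) = 2.6286

d' = 2.63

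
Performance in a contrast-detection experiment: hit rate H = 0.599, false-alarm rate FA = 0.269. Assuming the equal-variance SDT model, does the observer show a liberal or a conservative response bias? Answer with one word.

conservative

z(H) = 0.251, z(FA) = -0.616
c = −½·(z(H) + z(FA)) = 0.1825
c > 0 → conservative criterion (biased toward responding “no”).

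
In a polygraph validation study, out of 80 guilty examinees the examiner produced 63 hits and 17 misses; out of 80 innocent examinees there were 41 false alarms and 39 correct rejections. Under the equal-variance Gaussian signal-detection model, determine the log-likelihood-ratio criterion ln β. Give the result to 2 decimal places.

H = 63/80 = 0.7875
FA = 41/80 = 0.5125
z(0.7875) = 0.798, z(0.5125) = 0.031
ln β = −½·[z(H)² − z(FA)²] = −0.5 × (0.637 − 0.001) = -0.318

ln β = -0.32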